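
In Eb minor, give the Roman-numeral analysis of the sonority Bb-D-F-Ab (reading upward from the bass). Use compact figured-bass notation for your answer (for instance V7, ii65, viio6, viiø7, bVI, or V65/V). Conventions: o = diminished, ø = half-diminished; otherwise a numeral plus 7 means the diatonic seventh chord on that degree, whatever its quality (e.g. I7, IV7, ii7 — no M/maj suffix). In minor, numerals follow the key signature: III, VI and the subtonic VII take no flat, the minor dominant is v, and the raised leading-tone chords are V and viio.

Stacked in thirds the chord is Bb-D-F-Ab: a dominant seventh chord on Bb.
Bb is scale degree 5 in Eb minor, and a dominant seventh chord on that degree is written V7.

V7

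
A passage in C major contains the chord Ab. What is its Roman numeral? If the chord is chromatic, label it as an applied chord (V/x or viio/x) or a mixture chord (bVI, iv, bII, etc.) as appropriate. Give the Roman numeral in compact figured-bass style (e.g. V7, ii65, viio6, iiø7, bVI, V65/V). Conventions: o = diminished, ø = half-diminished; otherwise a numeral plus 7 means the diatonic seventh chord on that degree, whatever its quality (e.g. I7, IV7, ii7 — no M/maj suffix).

bVI

Stacked in thirds the chord is Ab-C-Eb: a major triad on Ab.
Ab is the lowered sixth degree of C major (diatonic 6 would be A). This is a major triad on the lowered sixth degree, borrowed from the parallel minor.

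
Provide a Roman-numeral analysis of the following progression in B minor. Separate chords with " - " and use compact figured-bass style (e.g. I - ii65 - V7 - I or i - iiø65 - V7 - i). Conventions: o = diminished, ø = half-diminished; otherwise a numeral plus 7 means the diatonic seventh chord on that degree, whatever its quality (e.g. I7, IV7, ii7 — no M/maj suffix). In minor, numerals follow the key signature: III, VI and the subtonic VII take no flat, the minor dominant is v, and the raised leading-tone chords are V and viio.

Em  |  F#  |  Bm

iv - V - i

Em: minor triad on E = scale degree 4 → iv.
F# has root F#, degree 5 in B minor, so V.
Bm has root B, degree 1 in B minor, so i.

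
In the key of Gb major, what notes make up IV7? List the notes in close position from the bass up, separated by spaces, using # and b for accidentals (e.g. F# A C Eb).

The numeral's case and figure indicate a major seventh chord. In Gb major its root, scale degree 4, is Cb.
That chord is spelled Cb-Eb-Gb-Bb.

Cb Eb Gb Bb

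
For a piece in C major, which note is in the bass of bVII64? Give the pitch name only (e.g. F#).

F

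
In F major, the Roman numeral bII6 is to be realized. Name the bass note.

bII in F major has root Gb; the chord is Gb-Bb-Db.
The figure 6 means first inversion — the third is in the bass.

Bb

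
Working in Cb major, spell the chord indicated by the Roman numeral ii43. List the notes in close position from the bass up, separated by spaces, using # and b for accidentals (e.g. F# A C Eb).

Ab Cb Db Fb

The numeral's case and figure indicate a minor seventh chord. In Cb major its root, the second degree, is Db.
That chord is spelled Db-Fb-Ab-Cb.
The figured bass 43 indicates second inversion, placing the fifth (Ab) in the bass: Ab-Cb-Db-Fb.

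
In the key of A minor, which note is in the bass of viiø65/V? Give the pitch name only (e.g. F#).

F#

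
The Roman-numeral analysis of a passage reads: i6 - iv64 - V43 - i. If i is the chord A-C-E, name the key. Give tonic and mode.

A minor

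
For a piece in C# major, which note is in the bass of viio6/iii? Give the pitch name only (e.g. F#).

F##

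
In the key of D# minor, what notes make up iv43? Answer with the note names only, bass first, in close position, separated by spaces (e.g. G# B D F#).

D# F# G# B

The numeral's case and figure indicate a minor seventh chord. In D# minor its root, scale degree 4, is G#.
Stacking thirds from G# gives G#-B-D#-F#.
With the 43 figure the chord is in second inversion; from the bass D# upward in close position it reads D#-F#-G#-B.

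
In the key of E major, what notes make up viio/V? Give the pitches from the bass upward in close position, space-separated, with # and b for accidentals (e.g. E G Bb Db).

viio/V is a secondary leading-tone chord. The target V is B in E major; the applied chord is rooted a semitone below, on A#.
Building a diminished triad on A# gives A#-C#-E.

A# C# E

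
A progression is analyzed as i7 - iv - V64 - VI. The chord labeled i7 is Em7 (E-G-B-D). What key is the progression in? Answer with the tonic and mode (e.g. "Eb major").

E minor

i7 is given as E-G-B-D — a minor seventh chord with root E.
If E is scale degree 1 and the mode makes that degree carry a minor seventh chord, the tonic is E and the mode is minor.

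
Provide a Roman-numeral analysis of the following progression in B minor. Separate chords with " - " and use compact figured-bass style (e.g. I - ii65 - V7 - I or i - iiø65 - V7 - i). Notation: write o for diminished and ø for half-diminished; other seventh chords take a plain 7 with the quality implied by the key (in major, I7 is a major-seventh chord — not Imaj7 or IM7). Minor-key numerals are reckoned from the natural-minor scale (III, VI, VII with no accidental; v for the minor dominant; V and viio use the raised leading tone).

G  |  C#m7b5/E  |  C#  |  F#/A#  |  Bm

VI - iiø65 - V/V - V6 - i

G has root G, degree 6 in B minor, so VI.
C#m7b5/E: root C# is the supertonic; half-diminished seventh chord there is iiø65.
C#: a major triad on C#, the applied dominant of V → V/V.
F#/A# has root F#, degree 5 in B minor, so V6.
Bm: minor triad on B = scale degree 1 → i.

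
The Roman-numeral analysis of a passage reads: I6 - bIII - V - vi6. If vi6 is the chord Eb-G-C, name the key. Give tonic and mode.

Eb major

The anchor chord is a minor triad on C, labeled vi6.
vi6 on C implies C is the submediant; that puts the tonic at Eb, and the lowercase numeral fits major mode.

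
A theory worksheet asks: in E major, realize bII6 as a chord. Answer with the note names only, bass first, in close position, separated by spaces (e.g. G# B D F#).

A C F

bII6 is the Neapolitan sixth — a major triad on the lowered second degree, here in its customary first inversion. In E major that root is F.
So the chord is F-A-C, a major triad.
The figured bass 6 indicates first inversion, placing the third (A) in the bass: A-C-F.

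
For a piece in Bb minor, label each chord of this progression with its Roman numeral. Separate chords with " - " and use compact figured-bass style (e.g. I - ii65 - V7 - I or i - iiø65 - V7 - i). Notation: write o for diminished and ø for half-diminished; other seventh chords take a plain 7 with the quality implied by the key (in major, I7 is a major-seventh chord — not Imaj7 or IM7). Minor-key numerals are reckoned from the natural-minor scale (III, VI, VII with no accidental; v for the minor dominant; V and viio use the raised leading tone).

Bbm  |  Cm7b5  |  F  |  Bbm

Bbm: root Bb is the tonic; minor triad there is i.
Cm7b5: half-diminished seventh chord on C = scale degree 2 → iiø7.
F: root F is the dominant; major triad there is V.
Bbm: minor triad on Bb = scale degree 1 → i.

i - iiø7 - V - i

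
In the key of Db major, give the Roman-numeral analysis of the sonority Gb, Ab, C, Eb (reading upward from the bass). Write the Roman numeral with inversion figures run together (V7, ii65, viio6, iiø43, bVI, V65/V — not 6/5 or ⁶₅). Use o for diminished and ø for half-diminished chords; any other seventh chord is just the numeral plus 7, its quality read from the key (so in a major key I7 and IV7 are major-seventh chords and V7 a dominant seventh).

Stacked in thirds the chord is Ab-C-Eb-Gb: a dominant seventh chord on Ab.
Ab is scale degree 5 in Db major, and a dominant seventh chord on that degree is written V7.
With Gb in the bass the chord is in third inversion, so the figured bass is 42.

V42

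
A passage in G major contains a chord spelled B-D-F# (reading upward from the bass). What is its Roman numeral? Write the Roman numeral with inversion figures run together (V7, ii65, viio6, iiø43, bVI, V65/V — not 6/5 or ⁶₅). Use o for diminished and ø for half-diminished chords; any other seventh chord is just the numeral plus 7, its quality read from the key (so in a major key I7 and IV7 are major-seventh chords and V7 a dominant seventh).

The pitches B-D-F# form a minor triad rooted on B.
B is scale degree 3 in G major, and a minor triad on that degree is written iii.

iii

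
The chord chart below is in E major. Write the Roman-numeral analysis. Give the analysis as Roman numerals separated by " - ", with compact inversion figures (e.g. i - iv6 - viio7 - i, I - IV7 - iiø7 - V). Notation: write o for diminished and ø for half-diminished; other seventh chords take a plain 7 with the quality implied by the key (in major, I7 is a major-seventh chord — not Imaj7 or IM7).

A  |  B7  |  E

IV - V7 - I

A: root A is the subdominant; major triad there is IV.
B7: root B is the dominant; dominant seventh chord there is V7.
E: root E is the tonic; major triad there is I.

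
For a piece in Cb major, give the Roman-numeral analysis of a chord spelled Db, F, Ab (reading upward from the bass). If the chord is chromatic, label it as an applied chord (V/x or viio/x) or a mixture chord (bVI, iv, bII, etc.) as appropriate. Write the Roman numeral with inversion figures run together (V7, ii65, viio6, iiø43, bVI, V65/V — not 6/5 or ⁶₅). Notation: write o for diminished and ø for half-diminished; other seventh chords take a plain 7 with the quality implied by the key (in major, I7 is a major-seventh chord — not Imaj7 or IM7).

The pitches Db-F-Ab form a major triad rooted on Db.
Db is not a diatonic chord root with this quality in Cb major, but it lies a perfect fifth above Gb (V), so the chord functions as an applied dominant of V.

V/V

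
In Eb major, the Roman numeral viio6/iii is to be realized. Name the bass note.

The applied chord viio6/iii is rooted on F#: F#-A-C.
The figure 6 means first inversion — the third is in the bass.

A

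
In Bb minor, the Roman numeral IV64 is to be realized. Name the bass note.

Bb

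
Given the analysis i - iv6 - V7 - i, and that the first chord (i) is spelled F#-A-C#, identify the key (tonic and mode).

F# minor

The chord F#m is a minor triad rooted on F#; its label is i.
If F# is scale degree 1 and the mode makes that degree carry a minor triad, the tonic is F# and the mode is minor.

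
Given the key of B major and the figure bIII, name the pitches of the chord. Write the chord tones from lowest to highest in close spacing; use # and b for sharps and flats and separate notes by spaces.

D F# A

bIII is a major triad on the lowered third degree, borrowed from the parallel minor. In B major that root is D.
So the chord is D-F#-A, a major triad.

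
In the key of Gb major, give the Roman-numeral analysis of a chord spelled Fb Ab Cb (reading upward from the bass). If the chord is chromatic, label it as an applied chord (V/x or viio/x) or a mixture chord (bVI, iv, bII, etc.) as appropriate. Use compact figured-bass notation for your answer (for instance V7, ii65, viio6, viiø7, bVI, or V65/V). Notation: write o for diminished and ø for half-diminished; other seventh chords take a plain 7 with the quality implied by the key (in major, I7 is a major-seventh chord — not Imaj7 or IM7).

bVII

The pitches Fb-Ab-Cb form a major triad rooted on Fb.
Fb is the lowered seventh degree of Gb major (diatonic 7 would be F). This is a major triad on the lowered seventh degree (the subtonic), borrowed from the parallel minor.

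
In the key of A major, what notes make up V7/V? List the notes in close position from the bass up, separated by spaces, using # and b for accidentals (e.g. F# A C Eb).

B D# F# A

The slash means an applied dominant: we want the dominant of V. In A major, V is E major, and its dominant is built on B.
Building a dominant seventh chord on B gives B-D#-F#-A.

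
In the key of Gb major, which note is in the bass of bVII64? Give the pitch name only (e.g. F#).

Cb

bVII in Gb major has root Fb; the chord is Fb-Ab-Cb.
The figure 64 means second inversion — the fifth is in the bass.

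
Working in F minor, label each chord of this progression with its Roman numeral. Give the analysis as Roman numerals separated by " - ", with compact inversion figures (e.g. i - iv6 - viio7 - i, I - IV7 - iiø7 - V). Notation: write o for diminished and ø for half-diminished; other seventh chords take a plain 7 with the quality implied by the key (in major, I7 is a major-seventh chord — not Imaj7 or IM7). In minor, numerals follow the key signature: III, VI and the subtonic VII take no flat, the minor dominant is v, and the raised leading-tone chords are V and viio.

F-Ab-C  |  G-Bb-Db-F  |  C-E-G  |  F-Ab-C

F-Ab-C has root F, degree 1 in F minor, so i.
G-Bb-Db-F: half-diminished seventh chord on G = scale degree 2 → iiø7.
C-E-G: root C is the dominant; major triad there is V.
F-Ab-C: root F is the tonic; minor triad there is i.

i - iiø7 - V - i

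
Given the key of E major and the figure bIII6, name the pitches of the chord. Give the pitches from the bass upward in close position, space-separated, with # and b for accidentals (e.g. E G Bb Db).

B D G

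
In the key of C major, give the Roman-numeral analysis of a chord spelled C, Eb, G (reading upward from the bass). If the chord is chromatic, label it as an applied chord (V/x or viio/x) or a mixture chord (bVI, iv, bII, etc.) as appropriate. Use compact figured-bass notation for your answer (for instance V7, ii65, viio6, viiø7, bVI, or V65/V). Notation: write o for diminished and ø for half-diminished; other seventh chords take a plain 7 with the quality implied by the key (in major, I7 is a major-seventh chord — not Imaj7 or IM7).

The pitches C-Eb-G form a minor triad rooted on C.
C is the first degree of C major. This is the minor tonic, borrowed from the parallel minor.

i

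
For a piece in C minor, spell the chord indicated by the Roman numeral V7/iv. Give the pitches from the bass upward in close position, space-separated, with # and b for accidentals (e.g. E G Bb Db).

The slash means an applied dominant: we want the dominant of iv. In C minor, iv is F minor, and its dominant is built on C.
Building a dominant seventh chord on C gives C-E-G-Bb.

C E G Bb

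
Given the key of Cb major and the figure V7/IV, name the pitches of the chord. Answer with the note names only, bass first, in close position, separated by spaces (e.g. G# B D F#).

The slash means an applied dominant: we want the dominant of IV. In Cb major, IV is Fb major, and its dominant is built on Cb.
Building a dominant seventh chord on Cb gives Cb-Eb-Gb-Bbb.

Cb Eb Gb Bbb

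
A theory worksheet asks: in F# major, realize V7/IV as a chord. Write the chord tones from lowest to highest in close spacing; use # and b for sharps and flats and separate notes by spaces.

The slash means an applied dominant: we want the dominant of IV. In F# major, IV is B major, and its dominant is built on F#.
Building a dominant seventh chord on F# gives F#-A#-C#-E.

F# A# C# E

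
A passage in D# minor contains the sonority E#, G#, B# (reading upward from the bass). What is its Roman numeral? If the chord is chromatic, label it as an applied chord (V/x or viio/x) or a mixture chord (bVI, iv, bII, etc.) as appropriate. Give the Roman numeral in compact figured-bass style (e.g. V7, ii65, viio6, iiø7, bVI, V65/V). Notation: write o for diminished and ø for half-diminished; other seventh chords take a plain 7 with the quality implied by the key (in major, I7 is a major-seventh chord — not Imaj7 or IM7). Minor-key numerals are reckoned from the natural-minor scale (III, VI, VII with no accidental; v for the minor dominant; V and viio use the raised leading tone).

The pitches E#-G#-B# form a minor triad rooted on E#.
E# is the second degree of D# minor. This is the minor supertonic, borrowed from the parallel major (the Dorian ii).

ii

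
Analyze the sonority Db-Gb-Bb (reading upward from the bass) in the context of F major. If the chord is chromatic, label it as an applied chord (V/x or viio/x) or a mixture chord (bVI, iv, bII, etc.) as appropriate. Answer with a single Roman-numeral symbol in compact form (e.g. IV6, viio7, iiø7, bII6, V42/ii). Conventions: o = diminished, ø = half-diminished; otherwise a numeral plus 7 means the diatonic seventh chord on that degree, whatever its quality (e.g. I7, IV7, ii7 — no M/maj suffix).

The pitches Gb-Bb-Db form a major triad rooted on Gb.
Gb is the lowered second degree of F major (diatonic 2 would be G). This is the Neapolitan chord — a major triad on the lowered second degree.
With Db in the bass the chord is in second inversion, so the figured bass is 64.

bII64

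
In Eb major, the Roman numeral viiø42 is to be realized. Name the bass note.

C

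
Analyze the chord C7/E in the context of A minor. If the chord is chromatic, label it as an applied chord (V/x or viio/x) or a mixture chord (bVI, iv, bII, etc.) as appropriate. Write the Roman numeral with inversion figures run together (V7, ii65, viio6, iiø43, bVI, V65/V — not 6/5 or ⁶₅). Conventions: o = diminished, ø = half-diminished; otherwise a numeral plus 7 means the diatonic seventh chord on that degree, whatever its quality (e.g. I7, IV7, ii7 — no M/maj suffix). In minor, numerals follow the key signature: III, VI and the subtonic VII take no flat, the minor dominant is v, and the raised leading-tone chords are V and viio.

V65/VI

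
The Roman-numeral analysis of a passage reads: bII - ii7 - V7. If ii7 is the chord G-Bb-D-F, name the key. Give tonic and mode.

The chord Gm7 is a minor seventh chord rooted on G; its label is ii7.
Counting down one scale step from G places the tonic on F; a minor seventh chord on degree 2 is diatonic only in major.

F major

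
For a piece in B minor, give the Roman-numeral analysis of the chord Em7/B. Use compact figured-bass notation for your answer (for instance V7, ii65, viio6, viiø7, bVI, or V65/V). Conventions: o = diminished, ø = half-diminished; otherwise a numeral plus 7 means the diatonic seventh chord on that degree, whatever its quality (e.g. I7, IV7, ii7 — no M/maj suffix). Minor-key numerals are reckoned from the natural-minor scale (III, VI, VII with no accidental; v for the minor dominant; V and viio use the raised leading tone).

iv43

Stacked in thirds the chord is E-G-B-D: a minor seventh chord on E.
In B minor, E is the subdominant; the diatonic minor seventh chord there is iv7.
With B in the bass the chord is in second inversion, so the figured bass is 43.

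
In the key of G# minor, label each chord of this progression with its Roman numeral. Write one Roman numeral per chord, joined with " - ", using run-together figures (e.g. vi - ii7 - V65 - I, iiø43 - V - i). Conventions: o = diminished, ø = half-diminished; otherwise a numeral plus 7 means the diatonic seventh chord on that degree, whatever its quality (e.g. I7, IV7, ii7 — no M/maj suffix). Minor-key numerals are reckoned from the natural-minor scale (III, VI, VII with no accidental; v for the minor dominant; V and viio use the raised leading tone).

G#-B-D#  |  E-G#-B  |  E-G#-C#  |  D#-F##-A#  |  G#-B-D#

i - VI - iv6 - V - i

G#-B-D#: minor triad on G# = scale degree 1 → i.
E-G#-B: root E is the submediant; major triad there is VI.
E-G#-C# has root C#, degree 4 in G# minor, so iv6.
D#-F##-A#: major triad on D# = scale degree 5 → V.
G#-B-D#: root G# is the tonic; minor triad there is i.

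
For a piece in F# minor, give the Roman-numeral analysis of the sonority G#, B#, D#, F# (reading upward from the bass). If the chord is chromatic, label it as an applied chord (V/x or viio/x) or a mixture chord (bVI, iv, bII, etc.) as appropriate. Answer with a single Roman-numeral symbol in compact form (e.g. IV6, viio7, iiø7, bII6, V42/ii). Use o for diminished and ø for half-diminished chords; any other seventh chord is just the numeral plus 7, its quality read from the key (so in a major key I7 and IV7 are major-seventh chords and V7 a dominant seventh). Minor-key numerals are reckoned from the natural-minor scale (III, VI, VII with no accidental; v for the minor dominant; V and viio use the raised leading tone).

V7/V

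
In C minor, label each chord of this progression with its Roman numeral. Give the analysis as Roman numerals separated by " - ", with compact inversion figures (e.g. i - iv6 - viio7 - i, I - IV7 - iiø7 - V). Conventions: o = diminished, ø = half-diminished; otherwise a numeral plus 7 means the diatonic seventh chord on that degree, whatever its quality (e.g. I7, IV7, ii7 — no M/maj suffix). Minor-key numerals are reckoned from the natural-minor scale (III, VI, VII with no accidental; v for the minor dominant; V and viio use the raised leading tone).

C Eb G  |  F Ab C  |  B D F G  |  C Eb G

C-Eb-G: minor triad on C = scale degree 1 → i.
F-Ab-C: minor triad on F = scale degree 4 → iv.
B-D-F-G has root G, degree 5 in C minor, so V65.
C-Eb-G has root C, degree 1 in C minor, so i.

i - iv - V65 - i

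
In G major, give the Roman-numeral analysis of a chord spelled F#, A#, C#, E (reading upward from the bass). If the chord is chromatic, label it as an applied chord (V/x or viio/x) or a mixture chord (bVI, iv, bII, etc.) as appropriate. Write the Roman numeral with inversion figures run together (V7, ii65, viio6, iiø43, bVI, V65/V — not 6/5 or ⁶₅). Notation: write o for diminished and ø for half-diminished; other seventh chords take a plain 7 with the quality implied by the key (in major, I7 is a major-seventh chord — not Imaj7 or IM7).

Stacked in thirds the chord is F#-A#-C#-E: a dominant seventh chord on F#.
F# is not a diatonic chord root with this quality in G major, but it lies a perfect fifth above B (iii), so the chord functions as an applied dominant of iii.

V7/iii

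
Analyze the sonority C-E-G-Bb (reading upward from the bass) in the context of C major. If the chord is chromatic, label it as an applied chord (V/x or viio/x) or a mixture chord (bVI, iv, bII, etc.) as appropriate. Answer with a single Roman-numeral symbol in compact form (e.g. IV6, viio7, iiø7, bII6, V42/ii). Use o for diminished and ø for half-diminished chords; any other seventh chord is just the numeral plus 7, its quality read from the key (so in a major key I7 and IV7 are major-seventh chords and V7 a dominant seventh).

V7/IV

The pitches C-E-G-Bb form a dominant seventh chord rooted on C.
C is not a diatonic chord root with this quality in C major, but it lies a perfect fifth above F (IV), so the chord functions as an applied dominant of IV.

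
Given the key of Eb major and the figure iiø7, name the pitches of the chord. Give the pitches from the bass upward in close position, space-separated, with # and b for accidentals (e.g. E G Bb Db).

iiø7 is the half-diminished supertonic seventh, borrowed from the parallel minor. In Eb major that root is F.
So the chord is F-Ab-Cb-Eb, a half-diminished seventh chord.

F Ab Cb Eb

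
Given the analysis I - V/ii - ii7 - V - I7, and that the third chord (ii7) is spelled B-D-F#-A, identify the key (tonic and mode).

A major

The chord Bm7 is a minor seventh chord rooted on B; its label is ii7.
ii7 on B implies B is the supertonic; that puts the tonic at A, and the lowercase numeral fits major mode.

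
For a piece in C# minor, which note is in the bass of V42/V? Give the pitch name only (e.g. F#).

The applied chord V42/V is rooted on D#: D#-F##-A#-C#.
The figure 42 means third inversion — the seventh is in the bass.

C#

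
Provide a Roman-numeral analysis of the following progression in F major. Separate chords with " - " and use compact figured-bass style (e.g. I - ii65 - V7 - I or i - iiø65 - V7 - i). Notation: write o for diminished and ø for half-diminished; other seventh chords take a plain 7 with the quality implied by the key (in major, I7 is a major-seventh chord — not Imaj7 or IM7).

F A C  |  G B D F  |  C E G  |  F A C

I - V7/V - V - I

F-A-C: root F is the tonic; major triad there is I.
G-B-D-F: chromatic; G is V of V, so V7/V.
C-E-G: root C is the dominant; major triad there is V.
F-A-C: root F is the tonic; major triad there is I.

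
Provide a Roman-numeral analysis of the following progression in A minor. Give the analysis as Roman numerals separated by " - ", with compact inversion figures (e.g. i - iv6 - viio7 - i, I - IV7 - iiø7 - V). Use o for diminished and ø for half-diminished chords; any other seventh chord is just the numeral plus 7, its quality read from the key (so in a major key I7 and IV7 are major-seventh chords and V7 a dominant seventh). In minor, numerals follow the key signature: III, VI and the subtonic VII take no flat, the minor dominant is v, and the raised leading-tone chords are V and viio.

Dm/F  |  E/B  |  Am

iv6 - V64 - i

Dm/F: minor triad on D = scale degree 4 → iv6.
E/B: major triad on E = scale degree 5 → V64.
Am has root A, degree 1 in A minor, so i.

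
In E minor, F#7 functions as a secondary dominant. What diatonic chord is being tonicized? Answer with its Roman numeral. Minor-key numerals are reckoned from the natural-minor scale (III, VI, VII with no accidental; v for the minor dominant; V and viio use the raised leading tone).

V

The chord is a dominant seventh chord on F#.
A dominant resolves down a perfect fifth: F# → B. In E minor, B is scale degree 5, i.e. V.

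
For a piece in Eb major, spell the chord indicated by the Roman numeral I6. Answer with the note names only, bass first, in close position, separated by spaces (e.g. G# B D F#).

The numeral's case and figure indicate a major triad. In Eb major its root, scale degree 1, is Eb.
Stacking thirds from Eb gives Eb-G-Bb.
The figured bass 6 indicates first inversion, placing the third (G) in the bass: G-Bb-Eb.

G Bb Eb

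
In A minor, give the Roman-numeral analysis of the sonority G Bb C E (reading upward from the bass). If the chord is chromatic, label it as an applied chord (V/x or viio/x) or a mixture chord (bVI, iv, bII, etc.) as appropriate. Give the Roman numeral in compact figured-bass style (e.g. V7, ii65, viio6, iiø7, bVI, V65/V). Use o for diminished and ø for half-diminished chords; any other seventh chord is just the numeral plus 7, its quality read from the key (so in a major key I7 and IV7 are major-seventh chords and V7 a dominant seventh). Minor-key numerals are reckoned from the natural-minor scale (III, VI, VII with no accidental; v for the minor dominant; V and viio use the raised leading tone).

V43/VI

The pitches C-E-G-Bb form a dominant seventh chord rooted on C.
C is not a diatonic chord root with this quality in A minor, but it lies a perfect fifth above F (VI), so the chord functions as an applied dominant of VI.
With G in the bass the chord is in second inversion, so the figured bass is 43.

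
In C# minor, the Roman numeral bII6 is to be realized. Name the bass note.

F#

bII in C# minor has root D; the chord is D-F#-A.
The figure 6 means first inversion — the third is in the bass.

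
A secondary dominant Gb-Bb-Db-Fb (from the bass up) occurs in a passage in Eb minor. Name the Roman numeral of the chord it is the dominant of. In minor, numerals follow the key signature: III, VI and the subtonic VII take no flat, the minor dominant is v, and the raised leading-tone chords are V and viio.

VI

The chord is a dominant seventh chord on Gb.
A dominant resolves down a perfect fifth: Gb → Cb. In Eb minor, Cb is scale degree 6, i.e. VI.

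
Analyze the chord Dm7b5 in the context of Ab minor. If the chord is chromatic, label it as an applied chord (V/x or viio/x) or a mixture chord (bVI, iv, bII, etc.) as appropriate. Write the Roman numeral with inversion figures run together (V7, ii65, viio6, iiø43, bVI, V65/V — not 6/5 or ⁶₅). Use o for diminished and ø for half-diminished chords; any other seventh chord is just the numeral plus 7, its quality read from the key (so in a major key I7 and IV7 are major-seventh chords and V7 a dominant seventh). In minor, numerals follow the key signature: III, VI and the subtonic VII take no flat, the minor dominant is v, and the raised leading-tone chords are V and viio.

viiø7/V

Stacked in thirds the chord is D-F-Ab-C: a half-diminished seventh chord on D.
D sits a half step below Eb (V in Ab minor); a diminished chord there is the applied leading-tone chord of V.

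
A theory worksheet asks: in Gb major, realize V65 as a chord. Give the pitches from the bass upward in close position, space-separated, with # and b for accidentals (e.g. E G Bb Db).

The numeral's case and figure indicate a dominant seventh chord. In Gb major its root, scale degree 5, is Db.
Stacking thirds from Db gives Db-F-Ab-Cb.
The figured bass 65 indicates first inversion, placing the third (F) in the bass: F-Ab-Cb-Db.

F Ab Cb Db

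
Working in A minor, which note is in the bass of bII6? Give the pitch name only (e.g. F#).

bII in A minor has root Bb; the chord is Bb-D-F.
The figure 6 means first inversion — the third is in the bass.

D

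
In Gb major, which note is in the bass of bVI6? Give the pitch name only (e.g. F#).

bVI in Gb major has root Ebb; the chord is Ebb-Gb-Bbb.
The figure 6 means first inversion — the third is in the bass.

Gb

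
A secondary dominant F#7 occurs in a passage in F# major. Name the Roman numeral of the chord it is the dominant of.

The chord is a dominant seventh chord on F#.
A dominant resolves down a perfect fifth: F# → B. In F# major, B is scale degree 4, i.e. IV.

IV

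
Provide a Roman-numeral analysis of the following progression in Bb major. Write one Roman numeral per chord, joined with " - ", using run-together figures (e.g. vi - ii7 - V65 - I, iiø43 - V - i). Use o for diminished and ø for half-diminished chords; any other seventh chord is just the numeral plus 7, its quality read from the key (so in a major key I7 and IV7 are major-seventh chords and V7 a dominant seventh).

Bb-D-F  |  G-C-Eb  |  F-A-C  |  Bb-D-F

Bb-D-F has root Bb, degree 1 in Bb major, so I.
G-C-Eb has root C, degree 2 in Bb major, so ii64.
F-A-C: root F is the dominant; major triad there is V.
Bb-D-F: major triad on Bb = scale degree 1 → I.

I - ii64 - V - I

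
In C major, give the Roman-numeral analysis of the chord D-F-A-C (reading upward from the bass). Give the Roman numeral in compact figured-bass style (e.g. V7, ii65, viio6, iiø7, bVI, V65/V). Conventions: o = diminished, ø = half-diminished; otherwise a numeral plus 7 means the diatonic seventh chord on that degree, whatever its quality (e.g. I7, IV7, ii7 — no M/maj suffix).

The pitches D-F-A-C form a minor seventh chord rooted on D.
In C major, D is the supertonic; the diatonic minor seventh chord there is ii7.

ii7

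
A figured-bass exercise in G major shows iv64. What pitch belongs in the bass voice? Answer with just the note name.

G

iv in G major has root C; the chord is C-Eb-G.
The figure 64 means second inversion — the fifth is in the bass.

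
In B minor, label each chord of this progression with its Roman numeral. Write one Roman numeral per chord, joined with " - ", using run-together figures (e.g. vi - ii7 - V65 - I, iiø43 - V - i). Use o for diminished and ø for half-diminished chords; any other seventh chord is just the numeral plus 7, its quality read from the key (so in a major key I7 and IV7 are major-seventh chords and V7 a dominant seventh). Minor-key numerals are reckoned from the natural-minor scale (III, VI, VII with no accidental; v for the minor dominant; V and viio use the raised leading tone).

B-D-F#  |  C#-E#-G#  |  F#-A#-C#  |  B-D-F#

i - V/V - V - i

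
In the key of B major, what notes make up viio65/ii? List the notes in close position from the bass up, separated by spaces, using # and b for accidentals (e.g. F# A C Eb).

D# F# A B#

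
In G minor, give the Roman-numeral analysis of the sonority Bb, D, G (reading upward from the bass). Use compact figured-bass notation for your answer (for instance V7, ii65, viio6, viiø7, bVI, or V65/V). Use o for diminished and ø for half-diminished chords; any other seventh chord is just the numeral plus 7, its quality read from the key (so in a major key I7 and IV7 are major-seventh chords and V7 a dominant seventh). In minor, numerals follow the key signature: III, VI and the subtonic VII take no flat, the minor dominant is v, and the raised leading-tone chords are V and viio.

Stacked in thirds the chord is G-Bb-D: a minor triad on G.
In G minor, G is the tonic; the diatonic minor triad there is i.
With Bb in the bass the chord is in first inversion, so the figured bass is 6.

i6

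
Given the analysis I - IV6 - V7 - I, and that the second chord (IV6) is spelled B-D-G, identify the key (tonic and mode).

The chord G/B is a major triad rooted on G; its label is IV6.
If G is scale degree 4 and the mode makes that degree carry a major triad, the tonic is D and the mode is major.

D major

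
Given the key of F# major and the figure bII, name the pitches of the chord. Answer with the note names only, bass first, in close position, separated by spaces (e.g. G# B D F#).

G B D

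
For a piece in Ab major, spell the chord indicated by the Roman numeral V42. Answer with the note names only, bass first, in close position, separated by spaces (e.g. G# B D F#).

Db Eb G Bb

In Ab major, scale degree 5 is Eb, and the diatonic chord built there is a dominant seventh chord.
Stacking thirds from Eb gives Eb-G-Bb-Db.
With the 42 figure the chord is in third inversion; from the bass Db upward in close position it reads Db-Eb-G-Bb.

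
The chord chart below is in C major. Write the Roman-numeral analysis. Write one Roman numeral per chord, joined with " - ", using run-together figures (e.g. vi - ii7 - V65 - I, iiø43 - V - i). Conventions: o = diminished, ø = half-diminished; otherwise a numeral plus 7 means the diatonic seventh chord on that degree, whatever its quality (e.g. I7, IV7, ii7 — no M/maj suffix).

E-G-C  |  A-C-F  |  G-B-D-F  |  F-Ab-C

I6 - IV6 - V7 - iv

E-G-C: major triad on C = scale degree 1 → I6.
A-C-F: root F is the subdominant; major triad there is IV6.
G-B-D-F: dominant seventh chord on G = scale degree 5 → V7.
F-Ab-C: F with this quality isn't in the key; it's iv, borrowed from the parallel minor.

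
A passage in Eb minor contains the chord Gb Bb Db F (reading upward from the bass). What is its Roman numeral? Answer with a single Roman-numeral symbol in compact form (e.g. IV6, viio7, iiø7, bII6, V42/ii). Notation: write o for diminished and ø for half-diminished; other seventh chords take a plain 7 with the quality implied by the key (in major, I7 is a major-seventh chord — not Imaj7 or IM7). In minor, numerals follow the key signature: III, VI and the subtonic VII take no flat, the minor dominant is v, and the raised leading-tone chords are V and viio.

Stacked in thirds the chord is Gb-Bb-Db-F: a major seventh chord on Gb.
Gb is scale degree 3 in Eb minor, and a major seventh chord on that degree is written III7.

III7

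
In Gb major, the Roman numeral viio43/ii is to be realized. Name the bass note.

The applied chord viio43/ii is rooted on G: G-Bb-Db-Fb.
The figure 43 means second inversion — the fifth is in the bass.

Db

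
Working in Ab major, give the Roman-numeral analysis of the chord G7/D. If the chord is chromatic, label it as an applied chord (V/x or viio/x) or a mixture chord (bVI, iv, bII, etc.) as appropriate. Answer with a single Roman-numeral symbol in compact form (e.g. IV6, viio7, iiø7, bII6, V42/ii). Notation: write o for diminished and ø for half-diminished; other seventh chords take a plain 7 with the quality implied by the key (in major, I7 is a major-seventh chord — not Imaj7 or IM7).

V43/iii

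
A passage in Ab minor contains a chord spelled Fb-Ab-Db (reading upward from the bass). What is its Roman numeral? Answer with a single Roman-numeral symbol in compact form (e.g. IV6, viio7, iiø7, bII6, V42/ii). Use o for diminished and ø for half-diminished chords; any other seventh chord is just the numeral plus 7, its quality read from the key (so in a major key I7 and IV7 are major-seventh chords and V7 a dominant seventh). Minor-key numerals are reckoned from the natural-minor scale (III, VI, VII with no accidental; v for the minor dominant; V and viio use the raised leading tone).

iv6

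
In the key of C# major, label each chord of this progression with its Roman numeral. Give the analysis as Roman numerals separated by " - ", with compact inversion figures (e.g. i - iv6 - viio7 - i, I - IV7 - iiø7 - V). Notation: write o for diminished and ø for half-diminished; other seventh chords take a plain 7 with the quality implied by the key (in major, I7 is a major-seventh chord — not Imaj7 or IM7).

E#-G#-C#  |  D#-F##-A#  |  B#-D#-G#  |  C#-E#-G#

I6 - V/V - V6 - I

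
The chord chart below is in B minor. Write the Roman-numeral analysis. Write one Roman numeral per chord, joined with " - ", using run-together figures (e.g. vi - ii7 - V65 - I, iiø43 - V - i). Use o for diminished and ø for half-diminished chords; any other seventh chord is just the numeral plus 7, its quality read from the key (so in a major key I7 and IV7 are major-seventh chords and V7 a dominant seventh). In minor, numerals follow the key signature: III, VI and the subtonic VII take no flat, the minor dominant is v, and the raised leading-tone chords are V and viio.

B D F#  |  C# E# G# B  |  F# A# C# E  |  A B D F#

B-D-F#: root B is the tonic; minor triad there is i.
C#-E#-G#-B: chromatic; C# is V of V, so V7/V.
F#-A#-C#-E has root F#, degree 5 in B minor, so V7.
A-B-D-F# has root B, degree 1 in B minor, so i42.

i - V7/V - V7 - i42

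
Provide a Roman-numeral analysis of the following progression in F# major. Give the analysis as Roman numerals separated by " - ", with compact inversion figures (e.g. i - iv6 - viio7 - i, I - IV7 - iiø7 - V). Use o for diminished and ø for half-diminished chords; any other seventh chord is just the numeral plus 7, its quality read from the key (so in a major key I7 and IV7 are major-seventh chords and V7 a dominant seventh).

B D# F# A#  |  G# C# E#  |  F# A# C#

IV7 - V64 - I

B-D#-F#-A# has root B, degree 4 in F# major, so IV7.
G#-C#-E#: major triad on C# = scale degree 5 → V64.
F#-A#-C# has root F#, degree 1 in F# major, so I.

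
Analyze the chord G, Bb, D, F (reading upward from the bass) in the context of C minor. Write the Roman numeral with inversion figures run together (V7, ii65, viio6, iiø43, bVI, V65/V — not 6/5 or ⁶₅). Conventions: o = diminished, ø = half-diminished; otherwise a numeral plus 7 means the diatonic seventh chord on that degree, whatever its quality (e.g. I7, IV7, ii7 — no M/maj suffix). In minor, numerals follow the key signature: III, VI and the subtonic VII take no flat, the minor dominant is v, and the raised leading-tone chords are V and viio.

v7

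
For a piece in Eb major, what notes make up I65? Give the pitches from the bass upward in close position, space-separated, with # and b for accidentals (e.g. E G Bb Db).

The numeral's case and figure indicate a major seventh chord. In Eb major its root, the first degree, is Eb.
That chord is spelled Eb-G-Bb-D.
With the 65 figure the chord is in first inversion; from the bass G upward in close position it reads G-Bb-D-Eb.

G Bb D Eb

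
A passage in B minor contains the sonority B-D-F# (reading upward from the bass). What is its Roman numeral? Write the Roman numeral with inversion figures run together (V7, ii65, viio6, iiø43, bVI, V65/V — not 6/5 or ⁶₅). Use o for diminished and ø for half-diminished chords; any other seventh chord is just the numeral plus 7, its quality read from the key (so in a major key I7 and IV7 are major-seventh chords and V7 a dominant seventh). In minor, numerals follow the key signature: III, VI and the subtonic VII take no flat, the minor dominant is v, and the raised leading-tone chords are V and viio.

Stacked in thirds the chord is B-D-F#: a minor triad on B.
In B minor, B is the tonic; the diatonic minor triad there is i.

i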